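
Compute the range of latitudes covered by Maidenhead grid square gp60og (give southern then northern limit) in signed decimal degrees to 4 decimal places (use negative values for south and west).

Field G=6, P=15: +6·20° lon, +15·10° lat → SW at lon -60°, lat 60°.
Square 6, 0: +6·2° lon, +0·1° lat → SW at lon -48°, lat 60°.
Subsquare o=14, g=6: +14·0.0833333° lon, +6·0.0416667° lat → SW at lon -46.8333°, lat 60.25°.
Cell spans 0.0833333° lon × 0.0416667° lat.
south 60.2500, north 60.2917.

60.2500, 60.2917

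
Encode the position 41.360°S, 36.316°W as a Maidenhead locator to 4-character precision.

HE18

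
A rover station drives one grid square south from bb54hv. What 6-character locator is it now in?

Latitude subsquare v = 21; −1 → 20 = u.
The longitude characters are unchanged.

BB54hu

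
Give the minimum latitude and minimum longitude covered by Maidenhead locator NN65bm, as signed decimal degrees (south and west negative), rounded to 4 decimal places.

45.5000, 92.0833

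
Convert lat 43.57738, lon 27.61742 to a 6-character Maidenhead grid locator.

KN33tn

Shift to the Maidenhead origin (180°W, 90°S): lon 207.6174, lat 133.5774.
Field: lon ⌊207.6174/20⌋ = 10 → K; lat ⌊133.5774/10⌋ = 13 → N.
Square: lon ⌊7.6174/2⌋ = 3; lat ⌊3.5774/1⌋ = 3.
Subsquare: lon ⌊1.6174/0.0833333⌋ = 19 → t; lat ⌊0.5774/0.0416667⌋ = 13 → n.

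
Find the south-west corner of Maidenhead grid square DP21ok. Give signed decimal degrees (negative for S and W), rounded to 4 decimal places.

61.4167, -114.8333

Field D=3, P=15: +3·20° lon, +15·10° lat → SW at lon -120°, lat 60°.
Square 2, 1: +2·2° lon, +1·1° lat → SW at lon -116°, lat 61°.
Subsquare o=14, k=10: +14·0.0833333° lon, +10·0.0416667° lat → SW at lon -114.833°, lat 61.4167°.
latitude 61.4167, longitude -114.8333.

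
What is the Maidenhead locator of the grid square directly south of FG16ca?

FG15cx

Latitude subsquare a = 0; −1 → -1, wraps to 23 = x, carry into square.
Latitude square 6; −1 → 5.
The longitude characters are unchanged.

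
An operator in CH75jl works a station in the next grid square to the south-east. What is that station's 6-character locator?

CH75kk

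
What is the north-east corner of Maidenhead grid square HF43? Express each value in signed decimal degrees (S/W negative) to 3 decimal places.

Field H=7, F=5: +7·20° lon, +5·10° lat → SW at lon -40°, lat -40°.
Square 4, 3: +4·2° lon, +3·1° lat → SW at lon -32°, lat -37°.
Cell spans 2° lon × 1° lat. NE corner is SW corner plus one full cell.
latitude -36.000, longitude -30.000.

-36.000, -30.000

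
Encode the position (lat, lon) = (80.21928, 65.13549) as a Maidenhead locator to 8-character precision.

MR20nf62

Add 180° to longitude and 90° to latitude: 245.13549, 170.21928.
Field (20°×10°, letters A–R): lon ⌊245.13549/20⌋ = 12 → M; lat ⌊170.21928/10⌋ = 17 → R.
Square (2°×1°, digits 0–9): lon ⌊5.13549/2⌋ = 2; lat ⌊0.21928/1⌋ = 0.
Subsquare (5′×2.5′, letters a–x): lon ⌊1.13549/0.0833333⌋ = 13 → n; lat ⌊0.21928/0.0416667⌋ = 5 → f.
Extended square (30″×15″, digits 0–9): lon ⌊0.05216/0.00833333⌋ = 6; lat ⌊0.01095/0.00416667⌋ = 2.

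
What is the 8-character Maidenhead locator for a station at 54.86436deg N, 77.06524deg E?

MO84mu77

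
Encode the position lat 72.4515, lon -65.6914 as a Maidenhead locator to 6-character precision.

FQ72dk

Shift to the Maidenhead origin (180°W, 90°S): lon 114.3086, lat 162.4515.
Field: lon ⌊114.3086/20⌋ = 5 → F; lat ⌊162.4515/10⌋ = 16 → Q.
Square: lon ⌊14.3086/2⌋ = 7; lat ⌊2.4515/1⌋ = 2.
Subsquare: lon ⌊0.3086/0.0833333⌋ = 3 → d; lat ⌊0.4515/0.0416667⌋ = 10 → k.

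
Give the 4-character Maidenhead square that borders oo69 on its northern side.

Latitude square 9; +1 → 10, wraps to 0, carry into field.
Latitude field O = 14; +1 → 15 = P.
The longitude characters are unchanged.

OP60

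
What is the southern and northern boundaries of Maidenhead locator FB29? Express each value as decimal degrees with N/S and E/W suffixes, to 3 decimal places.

Field F=5, B=1: +5·20° lon, +1·10° lat → SW at lon -80°, lat -80°.
Square 2, 9: +2·2° lon, +9·1° lat → SW at lon -76°, lat -71°.
Cell spans 2° lon × 1° lat.
south 71.000° S, north 70.000° S.

71.000° S, 70.000° S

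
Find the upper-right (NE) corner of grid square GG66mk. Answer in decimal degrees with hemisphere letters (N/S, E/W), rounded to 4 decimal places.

23.5417° S, 46.9167° W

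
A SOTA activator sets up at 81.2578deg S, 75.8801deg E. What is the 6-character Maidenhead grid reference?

Offset from 180°W / 90°S: lon 255.8801°, lat 8.7422°.
Field: 255.8801/20 → 12 → M, 8.7422/10 → 0 → A; chars MA.
Square: 15.8801/2 → 7, 8.7422/1 → 8; chars 78.
Subsquare: 1.8801/0.0833333 → 22 → w, 0.7422/0.0416667 → 17 → r; chars wr.

MA78wr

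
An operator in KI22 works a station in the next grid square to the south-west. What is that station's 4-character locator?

KI11

Longitude square 2; −1 → 1.
Latitude square 2; −1 → 1.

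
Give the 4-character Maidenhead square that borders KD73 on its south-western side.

Longitude square 7; −1 → 6.
Latitude square 3; −1 → 2.

KD62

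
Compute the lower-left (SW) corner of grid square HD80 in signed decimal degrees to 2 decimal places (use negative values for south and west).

Field H=7, D=3: +7·20° lon, +3·10° lat → SW at lon -40°, lat -60°.
Square 8, 0: +8·2° lon, +0·1° lat → SW at lon -24°, lat -60°.
latitude -60.00, longitude -24.00.

-60.00, -24.00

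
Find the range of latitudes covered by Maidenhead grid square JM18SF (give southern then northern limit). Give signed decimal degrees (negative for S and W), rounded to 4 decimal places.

Field J=9, M=12: +9·20° lon, +12·10° lat → SW at lon 0°, lat 30°.
Square 1, 8: +1·2° lon, +8·1° lat → SW at lon 2°, lat 38°.
Subsquare s=18, f=5: +18·0.0833333° lon, +5·0.0416667° lat → SW at lon 3.5°, lat 38.2083°.
Cell spans 0.0833333° lon × 0.0416667° lat.
south 38.2083, north 38.2500.

38.2083, 38.2500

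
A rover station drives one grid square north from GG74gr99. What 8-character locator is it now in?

Latitude extended square 9; +1 → 10, wraps to 0, carry into subsquare.
Latitude subsquare r = 17; +1 → 18 = s.
The longitude characters are unchanged.

GG74gs90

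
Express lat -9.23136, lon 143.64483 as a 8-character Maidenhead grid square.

QI10ts74

Offset from 180°W / 90°S: lon 323.64483°, lat 80.76864°.
Field (20°×10°, letters A–R): lon ⌊323.64483/20⌋ = 16 → Q; lat ⌊80.76864/10⌋ = 8 → I.
Square (2°×1°, digits 0–9): lon ⌊3.64483/2⌋ = 1; lat ⌊0.76864/1⌋ = 0.
Subsquare (5′×2.5′, letters a–x): lon ⌊1.64483/0.0833333⌋ = 19 → t; lat ⌊0.76864/0.0416667⌋ = 18 → s.
Extended square (30″×15″, digits 0–9): lon ⌊0.06150/0.00833333⌋ = 7; lat ⌊0.01864/0.00416667⌋ = 4.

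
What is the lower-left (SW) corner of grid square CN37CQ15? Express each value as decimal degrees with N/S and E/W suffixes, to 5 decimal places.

47.68750° N, 133.82500° W

Field C=2, N=13: +2·20° lon, +13·10° lat → SW at lon -140°, lat 40°.
Square 3, 7: +3·2° lon, +7·1° lat → SW at lon -134°, lat 47°.
Subsquare c=2, q=16: +2·0.0833333° lon, +16·0.0416667° lat → SW at lon -133.833°, lat 47.6667°.
Extended square 1, 5: +1·0.00833333° lon, +5·0.00416667° lat → SW at lon -133.825°, lat 47.6875°.
latitude 47.68750° N, longitude 133.82500° W.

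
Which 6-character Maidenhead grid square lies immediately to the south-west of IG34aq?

IG24xp

Longitude subsquare a = 0; −1 → -1, wraps to 23 = x, carry into square.
Longitude square 3; −1 → 2.
Latitude subsquare q = 16; −1 → 15 = p.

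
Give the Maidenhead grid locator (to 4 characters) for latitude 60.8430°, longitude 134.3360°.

Shift to the Maidenhead origin (180°W, 90°S): lon 314.34, lat 150.84.
Field: lon ⌊314.34/20⌋ = 15 → P; lat ⌊150.84/10⌋ = 15 → P.
Square: lon ⌊14.34/2⌋ = 7; lat ⌊0.84/1⌋ = 0.

PP70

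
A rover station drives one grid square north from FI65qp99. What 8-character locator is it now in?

FI65qq90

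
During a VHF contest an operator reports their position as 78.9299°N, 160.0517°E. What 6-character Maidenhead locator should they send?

RQ08aw

Shift to the Maidenhead origin (180°W, 90°S): lon 340.0517, lat 168.9299.
Field: lon ⌊340.0517/20⌋ = 17 → R; lat ⌊168.9299/10⌋ = 16 → Q.
Square: lon ⌊0.0517/2⌋ = 0; lat ⌊8.9299/1⌋ = 8.
Subsquare: lon ⌊0.0517/0.0833333⌋ = 0 → a; lat ⌊0.9299/0.0416667⌋ = 22 → w.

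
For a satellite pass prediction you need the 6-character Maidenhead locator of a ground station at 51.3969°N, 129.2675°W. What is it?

Shift to the Maidenhead origin (180°W, 90°S): lon 50.7325, lat 141.3969.
Field: lon ⌊50.7325/20⌋ = 2 → C; lat ⌊141.3969/10⌋ = 14 → O.
Square: lon ⌊10.7325/2⌋ = 5; lat ⌊1.3969/1⌋ = 1.
Subsquare: lon ⌊0.7325/0.0833333⌋ = 8 → i; lat ⌊0.3969/0.0416667⌋ = 9 → j.

CO51ij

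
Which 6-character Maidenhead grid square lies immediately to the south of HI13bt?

Latitude subsquare t = 19; −1 → 18 = s.
The longitude characters are unchanged.

HI13bs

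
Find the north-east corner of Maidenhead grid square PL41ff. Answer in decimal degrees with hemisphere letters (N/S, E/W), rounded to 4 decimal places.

Field P=15, L=11: +15·20° lon, +11·10° lat → SW at lon 120°, lat 20°.
Square 4, 1: +4·2° lon, +1·1° lat → SW at lon 128°, lat 21°.
Subsquare f=5, f=5: +5·0.0833333° lon, +5·0.0416667° lat → SW at lon 128.417°, lat 21.2083°.
Cell spans 0.0833333° lon × 0.0416667° lat. NE corner is SW corner plus one full cell.
latitude 21.2500° N, longitude 128.5000° E.

21.2500° N, 128.5000° E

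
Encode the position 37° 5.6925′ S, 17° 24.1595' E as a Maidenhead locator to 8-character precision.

Shift to the Maidenhead origin (180°W, 90°S): lon 197.40266, lat 52.90512.
Field: 197.40266/20 → 9 → J, 52.90512/10 → 5 → F; chars JF.
Square: 17.40266/2 → 8, 2.90512/1 → 2; chars 82.
Subsquare: 1.40266/0.0833333 → 16 → q, 0.90512/0.0416667 → 21 → v; chars qv.
Extended square: 0.06933/0.00833333 → 8, 0.03012/0.00416667 → 7; chars 87.

JF82qv87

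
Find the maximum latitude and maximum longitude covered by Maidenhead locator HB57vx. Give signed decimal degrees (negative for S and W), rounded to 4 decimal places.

-72.0000, -28.1667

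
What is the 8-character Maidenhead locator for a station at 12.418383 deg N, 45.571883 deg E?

LK22sk80

Shift to the Maidenhead origin (180°W, 90°S): lon 225.57188, lat 102.41838.
Field (20°×10°, letters A–R): lon ⌊225.57188/20⌋ = 11 → L; lat ⌊102.41838/10⌋ = 10 → K.
Square (2°×1°, digits 0–9): lon ⌊5.57188/2⌋ = 2; lat ⌊2.41838/1⌋ = 2.
Subsquare (5′×2.5′, letters a–x): lon ⌊1.57188/0.0833333⌋ = 18 → s; lat ⌊0.41838/0.0416667⌋ = 10 → k.
Extended square (30″×15″, digits 0–9): lon ⌊0.07188/0.00833333⌋ = 8; lat ⌊0.00172/0.00416667⌋ = 0.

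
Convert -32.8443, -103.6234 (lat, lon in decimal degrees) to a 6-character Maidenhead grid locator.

DF87ed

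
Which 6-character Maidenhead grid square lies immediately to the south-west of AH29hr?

Longitude subsquare h = 7; −1 → 6 = g.
Latitude subsquare r = 17; −1 → 16 = q.

AH29gq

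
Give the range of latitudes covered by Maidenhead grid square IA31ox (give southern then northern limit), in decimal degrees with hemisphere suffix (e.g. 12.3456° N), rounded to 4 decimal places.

88.0417° S, 88.0000° S

Field I=8, A=0: +8·20° lon, +0·10° lat → SW at lon -20°, lat -90°.
Square 3, 1: +3·2° lon, +1·1° lat → SW at lon -14°, lat -89°.
Subsquare o=14, x=23: +14·0.0833333° lon, +23·0.0416667° lat → SW at lon -12.8333°, lat -88.0417°.
Cell spans 0.0833333° lon × 0.0416667° lat.
south 88.0417° S, north 88.0000° S.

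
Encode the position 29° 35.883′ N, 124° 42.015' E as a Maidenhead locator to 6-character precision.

Shift to the Maidenhead origin (180°W, 90°S): lon 304.7002, lat 119.5981.
Field: 304.7002/20 → 15 → P, 119.5981/10 → 11 → L; chars PL.
Square: 4.7002/2 → 2, 9.5981/1 → 9; chars 29.
Subsquare: 0.7002/0.0833333 → 8 → i, 0.5981/0.0416667 → 14 → o; chars io.

PL29io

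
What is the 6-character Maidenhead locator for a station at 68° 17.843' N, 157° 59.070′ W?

Offset from 180°W / 90°S: lon 22.0155°, lat 158.2974°.
Field: lon ⌊22.0155/20⌋ = 1 → B; lat ⌊158.2974/10⌋ = 15 → P.
Square: lon ⌊2.0155/2⌋ = 1; lat ⌊8.2974/1⌋ = 8.
Subsquare: lon ⌊0.0155/0.0833333⌋ = 0 → a; lat ⌊0.2974/0.0416667⌋ = 7 → h.

BP18ah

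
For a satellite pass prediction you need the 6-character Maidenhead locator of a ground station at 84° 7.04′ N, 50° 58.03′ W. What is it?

GR44mc

Offset from 180°W / 90°S: lon 129.0328°, lat 174.1173°.
Field: lon ⌊129.0328/20⌋ = 6 → G; lat ⌊174.1173/10⌋ = 17 → R.
Square: lon ⌊9.0328/2⌋ = 4; lat ⌊4.1173/1⌋ = 4.
Subsquare: lon ⌊1.0328/0.0833333⌋ = 12 → m; lat ⌊0.1173/0.0416667⌋ = 2 → c.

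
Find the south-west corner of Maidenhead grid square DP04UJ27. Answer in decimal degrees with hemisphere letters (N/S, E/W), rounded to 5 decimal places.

Field D=3, P=15: +3·20° lon, +15·10° lat → SW at lon -120°, lat 60°.
Square 0, 4: +0·2° lon, +4·1° lat → SW at lon -120°, lat 64°.
Subsquare u=20, j=9: +20·0.0833333° lon, +9·0.0416667° lat → SW at lon -118.333°, lat 64.375°.
Extended square 2, 7: +2·0.00833333° lon, +7·0.00416667° lat → SW at lon -118.317°, lat 64.4042°.
latitude 64.40417° N, longitude 118.31667° W.

64.40417° N, 118.31667° W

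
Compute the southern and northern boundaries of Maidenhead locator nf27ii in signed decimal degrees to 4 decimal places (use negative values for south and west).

-32.6667, -32.6250

Field N=13, F=5: +13·20° lon, +5·10° lat → SW at lon 80°, lat -40°.
Square 2, 7: +2·2° lon, +7·1° lat → SW at lon 84°, lat -33°.
Subsquare i=8, i=8: +8·0.0833333° lon, +8·0.0416667° lat → SW at lon 84.6667°, lat -32.6667°.
Cell spans 0.0833333° lon × 0.0416667° lat.
south -32.6667, north -32.6250.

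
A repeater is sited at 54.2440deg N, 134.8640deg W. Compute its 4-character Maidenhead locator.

CO24

Shift to the Maidenhead origin (180°W, 90°S): lon 45.14, lat 144.24.
Field (20°×10°, letters A–R): 45.14/20 → 2 → C, 144.24/10 → 14 → O; chars CO.
Square (2°×1°, digits 0–9): 5.14/2 → 2, 4.24/1 → 4; chars 24.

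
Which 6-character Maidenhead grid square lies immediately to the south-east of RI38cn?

RI38dm

Longitude subsquare c = 2; +1 → 3 = d.
Latitude subsquare n = 13; −1 → 12 = m.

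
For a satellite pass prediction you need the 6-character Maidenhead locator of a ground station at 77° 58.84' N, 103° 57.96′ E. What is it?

Add 180° to longitude and 90° to latitude: 283.9660, 167.9807.
Field: lon ⌊283.9660/20⌋ = 14 → O; lat ⌊167.9807/10⌋ = 16 → Q.
Square: lon ⌊3.9660/2⌋ = 1; lat ⌊7.9807/1⌋ = 7.
Subsquare: lon ⌊1.9660/0.0833333⌋ = 23 → x; lat ⌊0.9807/0.0416667⌋ = 23 → x.

OQ17xx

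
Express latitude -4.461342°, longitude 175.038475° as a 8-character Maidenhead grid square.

Shift to the Maidenhead origin (180°W, 90°S): lon 355.03848, lat 85.53866.
Field: lon ⌊355.03848/20⌋ = 17 → R; lat ⌊85.53866/10⌋ = 8 → I.
Square: lon ⌊15.03848/2⌋ = 7; lat ⌊5.53866/1⌋ = 5.
Subsquare: lon ⌊1.03848/0.0833333⌋ = 12 → m; lat ⌊0.53866/0.0416667⌋ = 12 → m.
Extended square: lon ⌊0.03848/0.00833333⌋ = 4; lat ⌊0.03866/0.00416667⌋ = 9.

RI75mm49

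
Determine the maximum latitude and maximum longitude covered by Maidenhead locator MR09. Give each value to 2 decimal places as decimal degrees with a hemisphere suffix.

Field M=12, R=17: +12·20° lon, +17·10° lat → SW at lon 60°, lat 80°.
Square 0, 9: +0·2° lon, +9·1° lat → SW at lon 60°, lat 89°.
Cell spans 2° lon × 1° lat. NE corner is SW corner plus one full cell.
latitude 90.00° N, longitude 62.00° E.

90.00° N, 62.00° E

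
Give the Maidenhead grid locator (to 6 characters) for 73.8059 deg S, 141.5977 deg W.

Shift to the Maidenhead origin (180°W, 90°S): lon 38.4023, lat 16.1941.
Field: lon ⌊38.4023/20⌋ = 1 → B; lat ⌊16.1941/10⌋ = 1 → B.
Square: lon ⌊18.4023/2⌋ = 9; lat ⌊6.1941/1⌋ = 6.
Subsquare: lon ⌊0.4023/0.0833333⌋ = 4 → e; lat ⌊0.1941/0.0416667⌋ = 4 → e.

BB96ee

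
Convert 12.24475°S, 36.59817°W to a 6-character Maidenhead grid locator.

Add 180° to longitude and 90° to latitude: 143.4018, 77.7553.
Field: 143.4018/20 → 7 → H, 77.7553/10 → 7 → H; chars HH.
Square: 3.4018/2 → 1, 7.7553/1 → 7; chars 17.
Subsquare: 1.4018/0.0833333 → 16 → q, 0.7553/0.0416667 → 18 → s; chars qs.

HH17qs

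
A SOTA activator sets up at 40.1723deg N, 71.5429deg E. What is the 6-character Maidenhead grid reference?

Offset from 180°W / 90°S: lon 251.5429°, lat 130.1723°.
Field: lon ⌊251.5429/20⌋ = 12 → M; lat ⌊130.1723/10⌋ = 13 → N.
Square: lon ⌊11.5429/2⌋ = 5; lat ⌊0.1723/1⌋ = 0.
Subsquare: lon ⌊1.5429/0.0833333⌋ = 18 → s; lat ⌊0.1723/0.0416667⌋ = 4 → e.

MN50se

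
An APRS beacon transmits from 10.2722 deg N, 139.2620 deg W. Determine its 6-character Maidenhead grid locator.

Add 180° to longitude and 90° to latitude: 40.7380, 100.2722.
Field: lon ⌊40.7380/20⌋ = 2 → C; lat ⌊100.2722/10⌋ = 10 → K.
Square: lon ⌊0.7380/2⌋ = 0; lat ⌊0.2722/1⌋ = 0.
Subsquare: lon ⌊0.7380/0.0833333⌋ = 8 → i; lat ⌊0.2722/0.0416667⌋ = 6 → g.

CK00ig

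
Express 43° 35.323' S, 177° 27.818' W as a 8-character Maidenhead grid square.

AE16gj48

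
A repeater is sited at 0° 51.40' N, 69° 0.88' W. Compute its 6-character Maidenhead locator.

Add 180° to longitude and 90° to latitude: 110.9853, 90.8567.
Field: lon ⌊110.9853/20⌋ = 5 → F; lat ⌊90.8567/10⌋ = 9 → J.
Square: lon ⌊10.9853/2⌋ = 5; lat ⌊0.8567/1⌋ = 0.
Subsquare: lon ⌊0.9853/0.0833333⌋ = 11 → l; lat ⌊0.8567/0.0416667⌋ = 20 → u.

FJ50lu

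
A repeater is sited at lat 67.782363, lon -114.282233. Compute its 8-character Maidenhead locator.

Offset from 180°W / 90°S: lon 65.71777°, lat 157.78236°.
Field: lon ⌊65.71777/20⌋ = 3 → D; lat ⌊157.78236/10⌋ = 15 → P.
Square: lon ⌊5.71777/2⌋ = 2; lat ⌊7.78236/1⌋ = 7.
Subsquare: lon ⌊1.71777/0.0833333⌋ = 20 → u; lat ⌊0.78236/0.0416667⌋ = 18 → s.
Extended square: lon ⌊0.05110/0.00833333⌋ = 6; lat ⌊0.03236/0.00416667⌋ = 7.

DP27us67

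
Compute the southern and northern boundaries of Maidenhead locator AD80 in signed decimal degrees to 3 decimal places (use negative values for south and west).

-60.000, -59.000

Field A=0, D=3: +0·20° lon, +3·10° lat → SW at lon -180°, lat -60°.
Square 8, 0: +8·2° lon, +0·1° lat → SW at lon -164°, lat -60°.
Cell spans 2° lon × 1° lat.
south -60.000, north -59.000.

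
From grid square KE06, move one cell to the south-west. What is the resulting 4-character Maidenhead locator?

JE95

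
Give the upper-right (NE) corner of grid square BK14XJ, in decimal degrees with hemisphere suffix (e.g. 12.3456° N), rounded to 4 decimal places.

Field B=1, K=10: +1·20° lon, +10·10° lat → SW at lon -160°, lat 10°.
Square 1, 4: +1·2° lon, +4·1° lat → SW at lon -158°, lat 14°.
Subsquare x=23, j=9: +23·0.0833333° lon, +9·0.0416667° lat → SW at lon -156.083°, lat 14.375°.
Cell spans 0.0833333° lon × 0.0416667° lat. NE corner is SW corner plus one full cell.
latitude 14.4167° N, longitude 156.0000° W.

14.4167° N, 156.0000° W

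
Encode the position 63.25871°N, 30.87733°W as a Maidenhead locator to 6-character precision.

HP43ng

Shift to the Maidenhead origin (180°W, 90°S): lon 149.1227, lat 153.2587.
Field: lon ⌊149.1227/20⌋ = 7 → H; lat ⌊153.2587/10⌋ = 15 → P.
Square: lon ⌊9.1227/2⌋ = 4; lat ⌊3.2587/1⌋ = 3.
Subsquare: lon ⌊1.1227/0.0833333⌋ = 13 → n; lat ⌊0.2587/0.0416667⌋ = 6 → g.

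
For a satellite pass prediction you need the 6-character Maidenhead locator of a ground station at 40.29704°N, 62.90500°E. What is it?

MN10kh

Offset from 180°W / 90°S: lon 242.9050°, lat 130.2970°.
Field: lon ⌊242.9050/20⌋ = 12 → M; lat ⌊130.2970/10⌋ = 13 → N.
Square: lon ⌊2.9050/2⌋ = 1; lat ⌊0.2970/1⌋ = 0.
Subsquare: lon ⌊0.9050/0.0833333⌋ = 10 → k; lat ⌊0.2970/0.0416667⌋ = 7 → h.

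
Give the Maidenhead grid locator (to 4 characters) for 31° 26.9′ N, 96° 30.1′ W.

EM11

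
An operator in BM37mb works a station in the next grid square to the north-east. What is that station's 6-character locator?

Longitude subsquare m = 12; +1 → 13 = n.
Latitude subsquare b = 1; +1 → 2 = c.

BM37nc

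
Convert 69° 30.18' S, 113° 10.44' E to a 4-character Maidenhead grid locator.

Offset from 180°W / 90°S: lon 293.17°, lat 20.50°.
Field: 293.17/20 → 14 → O, 20.50/10 → 2 → C; chars OC.
Square: 13.17/2 → 6, 0.50/1 → 0; chars 60.

OC60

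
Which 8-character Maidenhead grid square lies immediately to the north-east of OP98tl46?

OP98tl57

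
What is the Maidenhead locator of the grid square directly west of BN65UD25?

BN65ud15

Longitude extended square 2; −1 → 1.
The latitude characters are unchanged.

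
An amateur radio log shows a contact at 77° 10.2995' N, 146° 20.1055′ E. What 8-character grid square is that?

Offset from 180°W / 90°S: lon 326.33509°, lat 167.17166°.
Field: lon ⌊326.33509/20⌋ = 16 → Q; lat ⌊167.17166/10⌋ = 16 → Q.
Square: lon ⌊6.33509/2⌋ = 3; lat ⌊7.17166/1⌋ = 7.
Subsquare: lon ⌊0.33509/0.0833333⌋ = 4 → e; lat ⌊0.17166/0.0416667⌋ = 4 → e.
Extended square: lon ⌊0.00176/0.00833333⌋ = 0; lat ⌊0.00499/0.00416667⌋ = 1.

QQ37ee01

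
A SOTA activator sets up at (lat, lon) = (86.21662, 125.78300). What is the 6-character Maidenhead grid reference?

PR26vf

Add 180° to longitude and 90° to latitude: 305.7830, 176.2166.
Field: 305.7830/20 → 15 → P, 176.2166/10 → 17 → R; chars PR.
Square: 5.7830/2 → 2, 6.2166/1 → 6; chars 26.
Subsquare: 1.7830/0.0833333 → 21 → v, 0.2166/0.0416667 → 5 → f; chars vf.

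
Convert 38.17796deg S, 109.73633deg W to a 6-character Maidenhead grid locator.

DF51dt

Offset from 180°W / 90°S: lon 70.2637°, lat 51.8220°.
Field: lon ⌊70.2637/20⌋ = 3 → D; lat ⌊51.8220/10⌋ = 5 → F.
Square: lon ⌊10.2637/2⌋ = 5; lat ⌊1.8220/1⌋ = 1.
Subsquare: lon ⌊0.2637/0.0833333⌋ = 3 → d; lat ⌊0.8220/0.0416667⌋ = 19 → t.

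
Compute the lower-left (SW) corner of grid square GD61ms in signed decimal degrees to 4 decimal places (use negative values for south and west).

-58.2500, -47.0000

Field G=6, D=3: +6·20° lon, +3·10° lat → SW at lon -60°, lat -60°.
Square 6, 1: +6·2° lon, +1·1° lat → SW at lon -48°, lat -59°.
Subsquare m=12, s=18: +12·0.0833333° lon, +18·0.0416667° lat → SW at lon -47°, lat -58.25°.
latitude -58.2500, longitude -47.0000.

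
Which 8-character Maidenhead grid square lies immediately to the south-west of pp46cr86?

PP46cr75

Longitude extended square 8; −1 → 7.
Latitude extended square 6; −1 → 5.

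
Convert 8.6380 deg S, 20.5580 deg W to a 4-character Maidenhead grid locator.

HI91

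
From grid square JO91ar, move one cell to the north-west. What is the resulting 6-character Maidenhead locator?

JO81xs

Longitude subsquare a = 0; −1 → -1, wraps to 23 = x, carry into square.
Longitude square 9; −1 → 8.
Latitude subsquare r = 17; +1 → 18 = s.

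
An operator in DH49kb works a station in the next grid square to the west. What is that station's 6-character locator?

DH49jb

Longitude subsquare k = 10; −1 → 9 = j.
The latitude characters are unchanged.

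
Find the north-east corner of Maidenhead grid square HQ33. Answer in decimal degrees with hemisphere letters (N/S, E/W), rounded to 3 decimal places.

Field H=7, Q=16: +7·20° lon, +16·10° lat → SW at lon -40°, lat 70°.
Square 3, 3: +3·2° lon, +3·1° lat → SW at lon -34°, lat 73°.
Cell spans 2° lon × 1° lat. NE corner is SW corner plus one full cell.
latitude 74.000° N, longitude 32.000° W.

74.000° N, 32.000° W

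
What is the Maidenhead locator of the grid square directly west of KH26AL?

Longitude subsquare a = 0; −1 → -1, wraps to 23 = x, carry into square.
Longitude square 2; −1 → 1.
The latitude characters are unchanged.

KH16xl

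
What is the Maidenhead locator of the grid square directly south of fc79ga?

Latitude subsquare a = 0; −1 → -1, wraps to 23 = x, carry into square.
Latitude square 9; −1 → 8.
The longitude characters are unchanged.

FC78gx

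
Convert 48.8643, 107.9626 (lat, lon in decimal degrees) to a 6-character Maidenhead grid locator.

ON38xu

Shift to the Maidenhead origin (180°W, 90°S): lon 287.9626, lat 138.8643.
Field (20°×10°, letters A–R): 287.9626/20 → 14 → O, 138.8643/10 → 13 → N; chars ON.
Square (2°×1°, digits 0–9): 7.9626/2 → 3, 8.8643/1 → 8; chars 38.
Subsquare (5′×2.5′, letters a–x): 1.9626/0.0833333 → 23 → x, 0.8643/0.0416667 → 20 → u; chars xu.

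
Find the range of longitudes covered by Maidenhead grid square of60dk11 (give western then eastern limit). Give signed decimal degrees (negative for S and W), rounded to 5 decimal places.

Field O=14, F=5: +14·20° lon, +5·10° lat → SW at lon 100°, lat -40°.
Square 6, 0: +6·2° lon, +0·1° lat → SW at lon 112°, lat -40°.
Subsquare d=3, k=10: +3·0.0833333° lon, +10·0.0416667° lat → SW at lon 112.25°, lat -39.5833°.
Extended square 1, 1: +1·0.00833333° lon, +1·0.00416667° lat → SW at lon 112.258°, lat -39.5792°.
Cell spans 0.00833333° lon × 0.00416667° lat.
west 112.25833, east 112.26667.

112.25833, 112.26667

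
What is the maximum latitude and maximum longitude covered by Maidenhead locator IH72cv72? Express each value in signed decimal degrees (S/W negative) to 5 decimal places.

Field I=8, H=7: +8·20° lon, +7·10° lat → SW at lon -20°, lat -20°.
Square 7, 2: +7·2° lon, +2·1° lat → SW at lon -6°, lat -18°.
Subsquare c=2, v=21: +2·0.0833333° lon, +21·0.0416667° lat → SW at lon -5.83333°, lat -17.125°.
Extended square 7, 2: +7·0.00833333° lon, +2·0.00416667° lat → SW at lon -5.775°, lat -17.1167°.
Cell spans 0.00833333° lon × 0.00416667° lat. NE corner is SW corner plus one full cell.
latitude -17.11250, longitude -5.76667.

-17.11250, -5.76667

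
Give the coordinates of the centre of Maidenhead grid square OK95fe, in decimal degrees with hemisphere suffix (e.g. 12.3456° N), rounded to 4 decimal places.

Field O=14, K=10: +14·20° lon, +10·10° lat → SW at lon 100°, lat 10°.
Square 9, 5: +9·2° lon, +5·1° lat → SW at lon 118°, lat 15°.
Subsquare f=5, e=4: +5·0.0833333° lon, +4·0.0416667° lat → SW at lon 118.417°, lat 15.1667°.
Cell spans 0.0833333° lon × 0.0416667° lat. Centre is SW corner plus half of each.
latitude 15.1875° N, longitude 118.4583° E.

15.1875° N, 118.4583° E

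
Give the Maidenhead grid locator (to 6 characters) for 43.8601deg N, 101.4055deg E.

ON03qu

Add 180° to longitude and 90° to latitude: 281.4055, 133.8601.
Field: lon ⌊281.4055/20⌋ = 14 → O; lat ⌊133.8601/10⌋ = 13 → N.
Square: lon ⌊1.4055/2⌋ = 0; lat ⌊3.8601/1⌋ = 3.
Subsquare: lon ⌊1.4055/0.0833333⌋ = 16 → q; lat ⌊0.8601/0.0416667⌋ = 20 → u.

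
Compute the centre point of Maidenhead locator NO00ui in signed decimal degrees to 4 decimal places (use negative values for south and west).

50.3542, 81.7083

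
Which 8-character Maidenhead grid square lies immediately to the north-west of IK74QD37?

IK74qd28

Longitude extended square 3; −1 → 2.
Latitude extended square 7; +1 → 8.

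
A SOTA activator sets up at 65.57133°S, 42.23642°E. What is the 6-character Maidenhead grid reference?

LC14ck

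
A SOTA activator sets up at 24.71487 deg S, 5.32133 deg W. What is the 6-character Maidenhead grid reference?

Offset from 180°W / 90°S: lon 174.6787°, lat 65.2851°.
Field: lon ⌊174.6787/20⌋ = 8 → I; lat ⌊65.2851/10⌋ = 6 → G.
Square: lon ⌊14.6787/2⌋ = 7; lat ⌊5.2851/1⌋ = 5.
Subsquare: lon ⌊0.6787/0.0833333⌋ = 8 → i; lat ⌊0.2851/0.0416667⌋ = 6 → g.

IG75ig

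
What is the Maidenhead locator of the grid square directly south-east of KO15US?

KO15vr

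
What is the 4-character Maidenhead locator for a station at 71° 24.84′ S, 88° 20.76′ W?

Offset from 180°W / 90°S: lon 91.65°, lat 18.59°.
Field: lon ⌊91.65/20⌋ = 4 → E; lat ⌊18.59/10⌋ = 1 → B.
Square: lon ⌊11.65/2⌋ = 5; lat ⌊8.59/1⌋ = 8.

EB58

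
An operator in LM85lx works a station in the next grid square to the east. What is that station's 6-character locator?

LM85mx

Longitude subsquare l = 11; +1 → 12 = m.
The latitude characters are unchanged.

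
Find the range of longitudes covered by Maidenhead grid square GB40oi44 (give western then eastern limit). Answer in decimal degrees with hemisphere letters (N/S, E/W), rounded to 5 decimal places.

50.80000° W, 50.79167° W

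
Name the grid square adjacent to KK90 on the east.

Longitude square 9; +1 → 10, wraps to 0, carry into field.
Longitude field K = 10; +1 → 11 = L.
The latitude characters are unchanged.

LK00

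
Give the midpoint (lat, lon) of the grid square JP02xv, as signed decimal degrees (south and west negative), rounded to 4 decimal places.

Field J=9, P=15: +9·20° lon, +15·10° lat → SW at lon 0°, lat 60°.
Square 0, 2: +0·2° lon, +2·1° lat → SW at lon 0°, lat 62°.
Subsquare x=23, v=21: +23·0.0833333° lon, +21·0.0416667° lat → SW at lon 1.91667°, lat 62.875°.
Cell spans 0.0833333° lon × 0.0416667° lat. Centre is SW corner plus half of each.
latitude 62.8958, longitude 1.9583.

62.8958, 1.9583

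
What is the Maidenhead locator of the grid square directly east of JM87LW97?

Longitude extended square 9; +1 → 10, wraps to 0, carry into subsquare.
Longitude subsquare l = 11; +1 → 12 = m.
The latitude characters are unchanged.

JM87mw07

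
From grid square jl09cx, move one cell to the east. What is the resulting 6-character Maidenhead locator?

Longitude subsquare c = 2; +1 → 3 = d.
The latitude characters are unchanged.

JL09dx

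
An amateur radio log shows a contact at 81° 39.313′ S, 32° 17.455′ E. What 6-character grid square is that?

Shift to the Maidenhead origin (180°W, 90°S): lon 212.2909, lat 8.3448.
Field (20°×10°, letters A–R): lon ⌊212.2909/20⌋ = 10 → K; lat ⌊8.3448/10⌋ = 0 → A.
Square (2°×1°, digits 0–9): lon ⌊12.2909/2⌋ = 6; lat ⌊8.3448/1⌋ = 8.
Subsquare (5′×2.5′, letters a–x): lon ⌊0.2909/0.0833333⌋ = 3 → d; lat ⌊0.3448/0.0416667⌋ = 8 → i.

KA68di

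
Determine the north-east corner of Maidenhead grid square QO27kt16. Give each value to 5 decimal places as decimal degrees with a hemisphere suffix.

Field Q=16, O=14: +16·20° lon, +14·10° lat → SW at lon 140°, lat 50°.
Square 2, 7: +2·2° lon, +7·1° lat → SW at lon 144°, lat 57°.
Subsquare k=10, t=19: +10·0.0833333° lon, +19·0.0416667° lat → SW at lon 144.833°, lat 57.7917°.
Extended square 1, 6: +1·0.00833333° lon, +6·0.00416667° lat → SW at lon 144.842°, lat 57.8167°.
Cell spans 0.00833333° lon × 0.00416667° lat. NE corner is SW corner plus one full cell.
latitude 57.82083° N, longitude 144.85000° E.

57.82083° N, 144.85000° E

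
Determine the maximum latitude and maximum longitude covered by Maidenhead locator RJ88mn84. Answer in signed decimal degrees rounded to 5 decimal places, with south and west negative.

Field R=17, J=9: +17·20° lon, +9·10° lat → SW at lon 160°, lat 0°.
Square 8, 8: +8·2° lon, +8·1° lat → SW at lon 176°, lat 8°.
Subsquare m=12, n=13: +12·0.0833333° lon, +13·0.0416667° lat → SW at lon 177°, lat 8.54167°.
Extended square 8, 4: +8·0.00833333° lon, +4·0.00416667° lat → SW at lon 177.067°, lat 8.55833°.
Cell spans 0.00833333° lon × 0.00416667° lat. NE corner is SW corner plus one full cell.
latitude 8.56250, longitude 177.07500.

8.56250, 177.07500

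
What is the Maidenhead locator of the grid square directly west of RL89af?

RL79xf

Longitude subsquare a = 0; −1 → -1, wraps to 23 = x, carry into square.
Longitude square 8; −1 → 7.
The latitude characters are unchanged.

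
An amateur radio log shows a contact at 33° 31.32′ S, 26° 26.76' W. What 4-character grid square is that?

Offset from 180°W / 90°S: lon 153.55°, lat 56.48°.
Field: 153.55/20 → 7 → H, 56.48/10 → 5 → F; chars HF.
Square: 13.55/2 → 6, 6.48/1 → 6; chars 66.

HF66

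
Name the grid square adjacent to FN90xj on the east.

Longitude subsquare x = 23; +1 → 24, wraps to 0 = a, carry into square.
Longitude square 9; +1 → 10, wraps to 0, carry into field.
Longitude field F = 5; +1 → 6 = G.
The latitude characters are unchanged.

GN00aj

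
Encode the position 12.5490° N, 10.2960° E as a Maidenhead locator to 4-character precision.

JK52

Offset from 180°W / 90°S: lon 190.30°, lat 102.55°.
Field: 190.30/20 → 9 → J, 102.55/10 → 10 → K; chars JK.
Square: 10.30/2 → 5, 2.55/1 → 2; chars 52.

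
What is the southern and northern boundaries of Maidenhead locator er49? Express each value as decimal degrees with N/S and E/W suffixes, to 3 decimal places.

Field E=4, R=17: +4·20° lon, +17·10° lat → SW at lon -100°, lat 80°.
Square 4, 9: +4·2° lon, +9·1° lat → SW at lon -92°, lat 89°.
Cell spans 2° lon × 1° lat.
south 89.000° N, north 90.000° N.

89.000° N, 90.000° N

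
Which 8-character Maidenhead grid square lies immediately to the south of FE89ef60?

Latitude extended square 0; −1 → -1, wraps to 9, carry into subsquare.
Latitude subsquare f = 5; −1 → 4 = e.
The longitude characters are unchanged.

FE89ee69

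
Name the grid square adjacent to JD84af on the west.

Longitude subsquare a = 0; −1 → -1, wraps to 23 = x, carry into square.
Longitude square 8; −1 → 7.
The latitude characters are unchanged.

JD74xf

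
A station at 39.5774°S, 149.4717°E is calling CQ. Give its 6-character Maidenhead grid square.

QF40rk

Shift to the Maidenhead origin (180°W, 90°S): lon 329.4717, lat 50.4226.
Field: lon ⌊329.4717/20⌋ = 16 → Q; lat ⌊50.4226/10⌋ = 5 → F.
Square: lon ⌊9.4717/2⌋ = 4; lat ⌊0.4226/1⌋ = 0.
Subsquare: lon ⌊1.4717/0.0833333⌋ = 17 → r; lat ⌊0.4226/0.0416667⌋ = 10 → k.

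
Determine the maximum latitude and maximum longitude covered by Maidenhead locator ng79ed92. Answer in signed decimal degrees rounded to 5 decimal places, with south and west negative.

Field N=13, G=6: +13·20° lon, +6·10° lat → SW at lon 80°, lat -30°.
Square 7, 9: +7·2° lon, +9·1° lat → SW at lon 94°, lat -21°.
Subsquare e=4, d=3: +4·0.0833333° lon, +3·0.0416667° lat → SW at lon 94.3333°, lat -20.875°.
Extended square 9, 2: +9·0.00833333° lon, +2·0.00416667° lat → SW at lon 94.4083°, lat -20.8667°.
Cell spans 0.00833333° lon × 0.00416667° lat. NE corner is SW corner plus one full cell.
latitude -20.86250, longitude 94.41667.

-20.86250, 94.41667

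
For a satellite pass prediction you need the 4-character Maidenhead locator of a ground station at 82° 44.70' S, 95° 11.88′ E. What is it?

Add 180° to longitude and 90° to latitude: 275.20, 7.25.
Field: 275.20/20 → 13 → N, 7.25/10 → 0 → A; chars NA.
Square: 15.20/2 → 7, 7.25/1 → 7; chars 77.

NA77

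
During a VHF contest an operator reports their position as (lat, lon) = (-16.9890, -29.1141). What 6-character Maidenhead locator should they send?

HH53ka

Shift to the Maidenhead origin (180°W, 90°S): lon 150.8859, lat 73.0110.
Field: 150.8859/20 → 7 → H, 73.0110/10 → 7 → H; chars HH.
Square: 10.8859/2 → 5, 3.0110/1 → 3; chars 53.
Subsquare: 0.8859/0.0833333 → 10 → k, 0.0110/0.0416667 → 0 → a; chars ka.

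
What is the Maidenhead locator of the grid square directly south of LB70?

LA79

Latitude square 0; −1 → -1, wraps to 9, carry into field.
Latitude field B = 1; −1 → 0 = A.
The longitude characters are unchanged.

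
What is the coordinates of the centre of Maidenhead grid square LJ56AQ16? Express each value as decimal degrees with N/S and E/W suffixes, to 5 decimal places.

6.69375° N, 50.01250° E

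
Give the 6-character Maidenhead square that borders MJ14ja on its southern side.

Latitude subsquare a = 0; −1 → -1, wraps to 23 = x, carry into square.
Latitude square 4; −1 → 3.
The longitude characters are unchanged.

MJ13jx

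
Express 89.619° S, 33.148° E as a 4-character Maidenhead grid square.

KA60

Shift to the Maidenhead origin (180°W, 90°S): lon 213.15, lat 0.38.
Field: 213.15/20 → 10 → K, 0.38/10 → 0 → A; chars KA.
Square: 13.15/2 → 6, 0.38/1 → 0; chars 60.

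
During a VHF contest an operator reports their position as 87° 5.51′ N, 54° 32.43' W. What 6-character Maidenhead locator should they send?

Add 180° to longitude and 90° to latitude: 125.4595, 177.0918.
Field: 125.4595/20 → 6 → G, 177.0918/10 → 17 → R; chars GR.
Square: 5.4595/2 → 2, 7.0918/1 → 7; chars 27.
Subsquare: 1.4595/0.0833333 → 17 → r, 0.0918/0.0416667 → 2 → c; chars rc.

GR27rc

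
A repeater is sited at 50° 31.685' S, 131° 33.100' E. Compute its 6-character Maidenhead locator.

Shift to the Maidenhead origin (180°W, 90°S): lon 311.5517, lat 39.4719.
Field: 311.5517/20 → 15 → P, 39.4719/10 → 3 → D; chars PD.
Square: 11.5517/2 → 5, 9.4719/1 → 9; chars 59.
Subsquare: 1.5517/0.0833333 → 18 → s, 0.4719/0.0416667 → 11 → l; chars sl.

PD59sl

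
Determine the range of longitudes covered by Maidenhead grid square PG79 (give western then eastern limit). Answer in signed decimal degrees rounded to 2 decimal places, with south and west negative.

134.00, 136.00

Field P=15, G=6: +15·20° lon, +6·10° lat → SW at lon 120°, lat -30°.
Square 7, 9: +7·2° lon, +9·1° lat → SW at lon 134°, lat -21°.
Cell spans 2° lon × 1° lat.
west 134.00, east 136.00.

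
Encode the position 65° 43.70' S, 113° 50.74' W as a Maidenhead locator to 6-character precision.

Offset from 180°W / 90°S: lon 66.1543°, lat 24.2717°.
Field: lon ⌊66.1543/20⌋ = 3 → D; lat ⌊24.2717/10⌋ = 2 → C.
Square: lon ⌊6.1543/2⌋ = 3; lat ⌊4.2717/1⌋ = 4.
Subsquare: lon ⌊0.1543/0.0833333⌋ = 1 → b; lat ⌊0.2717/0.0416667⌋ = 6 → g.

DC34bg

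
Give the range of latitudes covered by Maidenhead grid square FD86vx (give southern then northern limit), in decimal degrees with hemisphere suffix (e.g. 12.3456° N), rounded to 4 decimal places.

53.0417° S, 53.0000° S

Field F=5, D=3: +5·20° lon, +3·10° lat → SW at lon -80°, lat -60°.
Square 8, 6: +8·2° lon, +6·1° lat → SW at lon -64°, lat -54°.
Subsquare v=21, x=23: +21·0.0833333° lon, +23·0.0416667° lat → SW at lon -62.25°, lat -53.0417°.
Cell spans 0.0833333° lon × 0.0416667° lat.
south 53.0417° S, north 53.0000° S.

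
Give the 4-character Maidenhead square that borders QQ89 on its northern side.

QR80

Latitude square 9; +1 → 10, wraps to 0, carry into field.
Latitude field Q = 16; +1 → 17 = R.
The longitude characters are unchanged.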